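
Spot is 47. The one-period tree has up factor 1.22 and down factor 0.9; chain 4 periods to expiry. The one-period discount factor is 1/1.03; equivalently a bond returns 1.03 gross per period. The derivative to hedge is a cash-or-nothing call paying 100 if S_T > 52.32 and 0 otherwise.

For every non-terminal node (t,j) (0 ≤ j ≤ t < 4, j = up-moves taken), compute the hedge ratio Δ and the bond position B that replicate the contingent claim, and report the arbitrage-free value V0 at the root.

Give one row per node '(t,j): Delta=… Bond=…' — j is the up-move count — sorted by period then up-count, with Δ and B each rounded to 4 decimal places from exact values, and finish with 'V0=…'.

Since d<R<u, set p* = (R−d)/(u−d) = 0.4063; price each node as the discounted p*-expectation of its children.
Payoff layer (t=4): V(4,0)=0.0000, V(4,1)=0.0000, V(4,2)=100.0000, V(4,3)=100.0000, V(4,4)=100.0000
Node (3,0) S=34.2630: V=(p*·0.0000+(1−p*)·0.0000)/1.03=0.0000; Δ=(0.0000−0.0000)/(41.8009−30.8367)=0.0000; B=V−Δ·S=0.0000
Node (3,1) S=46.4454: V=(p*·100.0000+(1−p*)·0.0000)/1.03=39.4417; Δ=(100.0000−0.0000)/(56.6634−41.8009)=6.7283; B=V−Δ·S=-273.0583
Node (3,2) S=62.9593: V=(p*·100.0000+(1−p*)·100.0000)/1.03=97.0874; Δ=(100.0000−100.0000)/(76.8104−56.6634)=0.0000; B=V−Δ·S=97.0874
Node (3,3) S=85.3449: V=(p*·100.0000+(1−p*)·100.0000)/1.03=97.0874; Δ=(100.0000−100.0000)/(104.1207−76.8104)=0.0000; B=V−Δ·S=97.0874
Node (2,0) S=38.0700: V=(p*·39.4417+(1−p*)·0.0000)/1.03=15.5565; Δ=(39.4417−0.0000)/(46.4454−34.2630)=3.2376; B=V−Δ·S=-107.6989
Node (2,1) S=51.6060: V=(p*·97.0874+(1−p*)·39.4417)/1.03=61.0294; Δ=(97.0874−39.4417)/(62.9593−46.4454)=3.4907; B=V−Δ·S=-119.1132
Node (2,2) S=69.9548: V=(p*·97.0874+(1−p*)·97.0874)/1.03=94.2596; Δ=(97.0874−97.0874)/(85.3449−62.9593)=0.0000; B=V−Δ·S=94.2596
Node (1,0) S=42.3000: V=(p*·61.0294+(1−p*)·15.5565)/1.03=33.0387; Δ=(61.0294−15.5565)/(51.6060−38.0700)=3.3594; B=V−Δ·S=-109.0641
Node (1,1) S=57.3400: V=(p*·94.2596+(1−p*)·61.0294)/1.03=72.3584; Δ=(94.2596−61.0294)/(69.9548−51.6060)=1.8110; B=V−Δ·S=-31.4859
Node (0,0) S=47.0000: V=(p*·72.3584+(1−p*)·33.0387)/1.03=47.5848; Δ=(72.3584−33.0387)/(57.3400−42.3000)=2.6143; B=V−Δ·S=-75.2893
Each (Δ,B) replicates both successor values, so the strategy is self-financing and V0 is arbitrage-free.

(0,0): Delta=2.6143 Bond=-75.2893
(1,0): Delta=3.3594 Bond=-109.0641
(1,1): Delta=1.8110 Bond=-31.4859
(2,0): Delta=3.2376 Bond=-107.6989
(2,1): Delta=3.4907 Bond=-119.1132
(2,2): Delta=0.0000 Bond=94.2596
(3,0): Delta=0.0000 Bond=0.0000
(3,1): Delta=6.7283 Bond=-273.0583
(3,2): Delta=0.0000 Bond=97.0874
(3,3): Delta=0.0000 Bond=97.0874
V0=47.5848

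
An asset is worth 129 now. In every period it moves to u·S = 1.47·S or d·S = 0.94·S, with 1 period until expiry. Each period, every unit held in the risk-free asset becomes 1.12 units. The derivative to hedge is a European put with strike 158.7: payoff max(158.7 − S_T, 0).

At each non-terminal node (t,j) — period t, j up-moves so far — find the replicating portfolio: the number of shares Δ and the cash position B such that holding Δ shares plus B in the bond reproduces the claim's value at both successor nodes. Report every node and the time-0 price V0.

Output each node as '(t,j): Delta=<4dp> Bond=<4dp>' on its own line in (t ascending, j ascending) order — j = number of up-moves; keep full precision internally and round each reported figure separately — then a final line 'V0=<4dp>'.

(0,0): Delta=-0.5476 Bond=92.7170
V0=22.0755

Risk-neutral probability p* = (R−d)/(u−d) = (1.12−0.94)/(1.47−0.94) = 0.3396.
Terminal payoffs: V(1,0)=37.4400, V(1,1)=0.0000
(0,0): S=129.0000. Δ = (V_up−V_dn)/(S_up−S_dn) = (0.0000−37.4400)/(189.6300−121.2600) = -0.5476. V = [p*·0.0000 + (1−p*)·37.4400]/1.12 = 22.0755. B = V − Δ·S = 92.7170.
Self-financing check: at every node Δ·S+B equals the discounted successor values.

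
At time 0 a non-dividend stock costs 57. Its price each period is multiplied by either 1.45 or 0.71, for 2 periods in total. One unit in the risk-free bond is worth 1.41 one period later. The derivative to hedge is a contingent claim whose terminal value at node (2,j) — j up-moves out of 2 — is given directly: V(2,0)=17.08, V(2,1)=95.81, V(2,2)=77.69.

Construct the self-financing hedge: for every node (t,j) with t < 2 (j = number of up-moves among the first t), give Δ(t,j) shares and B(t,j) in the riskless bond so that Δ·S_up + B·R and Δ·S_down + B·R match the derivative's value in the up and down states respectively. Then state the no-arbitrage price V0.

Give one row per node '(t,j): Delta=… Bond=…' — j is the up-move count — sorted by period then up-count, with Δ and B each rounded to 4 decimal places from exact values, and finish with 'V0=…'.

The replicating-portfolio and risk-neutral prices coincide; use p* = (1.41−0.71)/(1.45−0.71) = 0.9459 for the latter.
Terminal payoffs: V(2,0)=17.0800, V(2,1)=95.8100, V(2,2)=77.6900
(1,0): S=40.4700. Δ = (V_up−V_dn)/(S_up−S_dn) = (95.8100−17.0800)/(58.6815−28.7337) = 2.6289. V = [p*·95.8100 + (1−p*)·17.0800]/1.41 = 64.9321. B = V − Δ·S = -41.4597.
(1,1): S=82.6500. Δ = (V_up−V_dn)/(S_up−S_dn) = (77.6900−95.8100)/(119.8425−58.6815) = -0.2963. V = [p*·77.6900 + (1−p*)·95.8100]/1.41 = 55.7939. B = V − Δ·S = 80.2804.
(0,0): S=57.0000. Δ = (V_up−V_dn)/(S_up−S_dn) = (55.7939−64.9321)/(82.6500−40.4700) = -0.2166. V = [p*·55.7939 + (1−p*)·64.9321]/1.41 = 39.9205. B = V − Δ·S = 52.2694.
Root portfolio cost Δ·57+B reproduces V0=39.9205.

(0,0): Delta=-0.2166 Bond=52.2694
(1,0): Delta=2.6289 Bond=-41.4597
(1,1): Delta=-0.2963 Bond=80.2804
V0=39.9205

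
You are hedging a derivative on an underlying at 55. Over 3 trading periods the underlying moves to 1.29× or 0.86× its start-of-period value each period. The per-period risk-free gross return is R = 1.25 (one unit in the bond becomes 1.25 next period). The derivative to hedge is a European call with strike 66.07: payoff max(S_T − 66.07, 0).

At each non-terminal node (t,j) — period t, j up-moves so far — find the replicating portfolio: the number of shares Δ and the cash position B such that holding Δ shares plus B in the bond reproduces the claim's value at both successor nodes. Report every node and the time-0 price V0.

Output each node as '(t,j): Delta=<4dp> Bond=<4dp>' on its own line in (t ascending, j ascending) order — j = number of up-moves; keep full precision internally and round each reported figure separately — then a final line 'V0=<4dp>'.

The replicating-portfolio and risk-neutral prices coincide; use p* = (1.25−0.86)/(1.29−0.86) = 0.9070 for the latter.
At expiry t=3: V(3,0)=0.0000, V(3,1)=0.0000, V(3,2)=12.6419, V(3,3)=51.9979
Node (2,0) S=40.6780: V=(p*·0.0000+(1−p*)·0.0000)/1.25=0.0000; Δ=(0.0000−0.0000)/(52.4746−34.9831)=0.0000; B=V−Δ·S=0.0000
Node (2,1) S=61.0170: V=(p*·12.6419+(1−p*)·0.0000)/1.25=9.1727; Δ=(12.6419−0.0000)/(78.7119−52.4746)=0.4818; B=V−Δ·S=-20.2271
Node (2,2) S=91.5255: V=(p*·51.9979+(1−p*)·12.6419)/1.25=38.6695; Δ=(51.9979−12.6419)/(118.0679−78.7119)=1.0000; B=V−Δ·S=-52.8560
Node (1,0) S=47.3000: V=(p*·9.1727+(1−p*)·0.0000)/1.25=6.6556; Δ=(9.1727−0.0000)/(61.0170−40.6780)=0.4510; B=V−Δ·S=-14.6764
Node (1,1) S=70.9500: V=(p*·38.6695+(1−p*)·9.1727)/1.25=28.7405; Δ=(38.6695−9.1727)/(91.5255−61.0170)=0.9668; B=V−Δ·S=-39.8566
Node (0,0) S=55.0000: V=(p*·28.7405+(1−p*)·6.6556)/1.25=21.3489; Δ=(28.7405−6.6556)/(70.9500−47.3000)=0.9338; B=V−Δ·S=-30.0114
Check: Δ(0,0)·S0 + B(0,0) = 21.3489 = V0.

(0,0): Delta=0.9338 Bond=-30.0114
(1,0): Delta=0.4510 Bond=-14.6764
(1,1): Delta=0.9668 Bond=-39.8566
(2,0): Delta=0.0000 Bond=0.0000
(2,1): Delta=0.4818 Bond=-20.2271
(2,2): Delta=1.0000 Bond=-52.8560
V0=21.3489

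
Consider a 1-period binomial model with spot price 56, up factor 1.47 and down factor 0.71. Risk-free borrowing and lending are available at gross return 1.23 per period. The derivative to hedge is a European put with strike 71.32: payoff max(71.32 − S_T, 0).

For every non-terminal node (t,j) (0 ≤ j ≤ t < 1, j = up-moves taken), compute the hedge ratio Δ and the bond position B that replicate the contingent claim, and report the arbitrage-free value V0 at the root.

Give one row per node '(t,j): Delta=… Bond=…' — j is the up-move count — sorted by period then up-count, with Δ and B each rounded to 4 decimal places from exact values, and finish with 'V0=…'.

No-arbitrage ⇒ martingale measure with p* = (R−d)/(u−d) = 0.6842.
Payoff layer (t=1): V(1,0)=31.5600, V(1,1)=0.0000
Node (0,0) S=56.0000: V=(p*·0.0000+(1−p*)·31.5600)/1.23=8.1027; Δ=(0.0000−31.5600)/(82.3200−39.7600)=-0.7415; B=V−Δ·S=49.6290
Check: Δ(0,0)·S0 + B(0,0) = 8.1027 = V0.

(0,0): Delta=-0.7415 Bond=49.6290
V0=8.1027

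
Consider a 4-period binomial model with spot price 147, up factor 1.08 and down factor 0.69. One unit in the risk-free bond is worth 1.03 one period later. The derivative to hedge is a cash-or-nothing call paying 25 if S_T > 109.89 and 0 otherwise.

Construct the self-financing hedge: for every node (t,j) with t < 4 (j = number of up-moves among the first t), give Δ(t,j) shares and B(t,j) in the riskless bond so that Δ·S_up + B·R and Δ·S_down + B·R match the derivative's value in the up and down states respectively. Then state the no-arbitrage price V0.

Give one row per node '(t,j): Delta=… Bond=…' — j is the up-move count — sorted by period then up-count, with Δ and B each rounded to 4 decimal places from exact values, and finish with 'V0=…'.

(0,0): Delta=0.1167 Bond=3.2299
(1,0): Delta=0.4528 Bond=-30.7639
(1,1): Delta=0.0851 Bond=8.3401
(2,0): Delta=0.0000 Bond=0.0000
(2,1): Delta=0.4953 Bond=-36.3466
(2,2): Delta=0.0465 Bond=15.1987
(3,0): Delta=0.0000 Bond=0.0000
(3,1): Delta=0.0000 Bond=0.0000
(3,2): Delta=0.5418 Bond=-42.9425
(3,3): Delta=0.0000 Bond=24.2718
V0=20.3781

Under the risk-neutral measure, an up-move has probability p* = (R−d)/(u−d) = 0.8718 and values discount at R = 1.03.
Terminal values V(4,·): V(4,0)=0.0000, V(4,1)=0.0000, V(4,2)=0.0000, V(4,3)=25.0000, V(4,4)=25.0000
  t=3,j=0: stock 48.2908 → up 52.1541 (V=0.0000), down 33.3207 (V=0.0000). Price 0.0000; hedge Δ=0.0000, bond B=0.0000.
  t=3,j=1: stock 75.5856 → up 81.6325 (V=0.0000), down 52.1541 (V=0.0000). Price 0.0000; hedge Δ=0.0000, bond B=0.0000.
  t=3,j=2: stock 118.3080 → up 127.7726 (V=25.0000), down 81.6325 (V=0.0000). Price 21.1601; hedge Δ=0.5418, bond B=-42.9425.
  t=3,j=3: stock 185.1777 → up 199.9919 (V=25.0000), down 127.7726 (V=25.0000). Price 24.2718; hedge Δ=0.0000, bond B=24.2718.
  t=2,j=0: stock 69.9867 → up 75.5856 (V=0.0000), down 48.2908 (V=0.0000). Price 0.0000; hedge Δ=0.0000, bond B=0.0000.
  t=2,j=1: stock 109.5444 → up 118.3080 (V=21.1601), down 75.5856 (V=0.0000). Price 17.9099; hedge Δ=0.4953, bond B=-36.3466.
  t=2,j=2: stock 171.4608 → up 185.1777 (V=24.2718), down 118.3080 (V=21.1601). Price 23.1776; hedge Δ=0.0465, bond B=15.1987.
  t=1,j=0: stock 101.4300 → up 109.5444 (V=17.9099), down 69.9867 (V=0.0000). Price 15.1590; hedge Δ=0.4528, bond B=-30.7639.
  t=1,j=1: stock 158.7600 → up 171.4608 (V=23.1776), down 109.5444 (V=17.9099). Price 21.8468; hedge Δ=0.0851, bond B=8.3401.
  t=0,j=0: stock 147.0000 → up 158.7600 (V=21.8468), down 101.4300 (V=15.1590). Price 20.3781; hedge Δ=0.1167, bond B=3.2299.
Check: Δ(0,0)·S0 + B(0,0) = 20.3781 = V0.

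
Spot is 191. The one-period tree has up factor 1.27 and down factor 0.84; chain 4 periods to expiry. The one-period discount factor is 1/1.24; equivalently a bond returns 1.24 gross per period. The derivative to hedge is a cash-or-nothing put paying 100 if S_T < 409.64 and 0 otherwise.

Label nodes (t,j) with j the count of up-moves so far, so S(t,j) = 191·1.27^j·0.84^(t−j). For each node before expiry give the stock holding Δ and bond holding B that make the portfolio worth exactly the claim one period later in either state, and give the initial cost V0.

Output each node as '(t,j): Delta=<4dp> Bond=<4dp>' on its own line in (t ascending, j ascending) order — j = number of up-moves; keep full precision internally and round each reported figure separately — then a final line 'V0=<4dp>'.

Risk-neutral probability p* = (R−d)/(u−d) = (1.24−0.84)/(1.27−0.84) = 0.9302.
At expiry t=4: V(4,0)=100.0000, V(4,1)=100.0000, V(4,2)=100.0000, V(4,3)=100.0000, V(4,4)=0.0000
Node (3,0) S=113.2065: V=(p*·100.0000+(1−p*)·100.0000)/1.24=80.6452; Δ=(100.0000−100.0000)/(143.7722−95.0934)=0.0000; B=V−Δ·S=80.6452
Node (3,1) S=171.1574: V=(p*·100.0000+(1−p*)·100.0000)/1.24=80.6452; Δ=(100.0000−100.0000)/(217.3699−143.7722)=0.0000; B=V−Δ·S=80.6452
Node (3,2) S=258.7737: V=(p*·100.0000+(1−p*)·100.0000)/1.24=80.6452; Δ=(100.0000−100.0000)/(328.6426−217.3699)=0.0000; B=V−Δ·S=80.6452
Node (3,3) S=391.2412: V=(p*·0.0000+(1−p*)·100.0000)/1.24=5.6264; Δ=(0.0000−100.0000)/(496.8763−328.6426)=-0.5944; B=V−Δ·S=238.1845
Node (2,0) S=134.7696: V=(p*·80.6452+(1−p*)·80.6452)/1.24=65.0364; Δ=(80.6452−80.6452)/(171.1574−113.2065)=0.0000; B=V−Δ·S=65.0364
Node (2,1) S=203.7588: V=(p*·80.6452+(1−p*)·80.6452)/1.24=65.0364; Δ=(80.6452−80.6452)/(258.7737−171.1574)=0.0000; B=V−Δ·S=65.0364
Node (2,2) S=308.0639: V=(p*·5.6264+(1−p*)·80.6452)/1.24=8.7583; Δ=(5.6264−80.6452)/(391.2412−258.7737)=-0.5663; B=V−Δ·S=183.2205
Node (1,0) S=160.4400: V=(p*·65.0364+(1−p*)·65.0364)/1.24=52.4487; Δ=(65.0364−65.0364)/(203.7588−134.7696)=0.0000; B=V−Δ·S=52.4487
Node (1,1) S=242.5700: V=(p*·8.7583+(1−p*)·65.0364)/1.24=10.2296; Δ=(8.7583−65.0364)/(308.0639−203.7588)=-0.5396; B=V−Δ·S=141.1090
Node (0,0) S=191.0000: V=(p*·10.2296+(1−p*)·52.4487)/1.24=10.6251; Δ=(10.2296−52.4487)/(242.5700−160.4400)=-0.5141; B=V−Δ·S=108.8092
Each (Δ,B) replicates both successor values, so the strategy is self-financing and V0 is arbitrage-free.

(0,0): Delta=-0.5141 Bond=108.8092
(1,0): Delta=0.0000 Bond=52.4487
(1,1): Delta=-0.5396 Bond=141.1090
(2,0): Delta=0.0000 Bond=65.0364
(2,1): Delta=0.0000 Bond=65.0364
(2,2): Delta=-0.5663 Bond=183.2205
(3,0): Delta=0.0000 Bond=80.6452
(3,1): Delta=0.0000 Bond=80.6452
(3,2): Delta=0.0000 Bond=80.6452
(3,3): Delta=-0.5944 Bond=238.1845
V0=10.6251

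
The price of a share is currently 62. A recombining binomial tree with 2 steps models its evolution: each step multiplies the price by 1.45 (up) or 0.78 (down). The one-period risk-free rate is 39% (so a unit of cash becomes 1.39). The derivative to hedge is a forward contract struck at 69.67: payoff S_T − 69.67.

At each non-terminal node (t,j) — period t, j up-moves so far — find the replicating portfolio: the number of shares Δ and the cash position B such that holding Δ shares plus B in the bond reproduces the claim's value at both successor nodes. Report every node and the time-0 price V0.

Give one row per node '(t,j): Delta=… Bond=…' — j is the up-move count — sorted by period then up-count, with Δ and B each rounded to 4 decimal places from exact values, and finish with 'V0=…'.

(0,0): Delta=1.0000 Bond=-36.0592
(1,0): Delta=1.0000 Bond=-50.1223
(1,1): Delta=1.0000 Bond=-50.1223
V0=25.9408

The replicating-portfolio and risk-neutral prices coincide; use p* = (1.39−0.78)/(1.45−0.78) = 0.9104 for the latter.
Terminal payoffs: V(2,0)=-31.9492, V(2,1)=0.4520, V(2,2)=60.6850
  t=1,j=0: stock 48.3600 → up 70.1220 (V=0.4520), down 37.7208 (V=-31.9492). Price -1.7623; hedge Δ=1.0000, bond B=-50.1223.
  t=1,j=1: stock 89.9000 → up 130.3550 (V=60.6850), down 70.1220 (V=0.4520). Price 39.7777; hedge Δ=1.0000, bond B=-50.1223.
  t=0,j=0: stock 62.0000 → up 89.9000 (V=39.7777), down 48.3600 (V=-1.7623). Price 25.9408; hedge Δ=1.0000, bond B=-36.0592.
Self-financing check: at every node Δ·S+B equals the discounted successor values.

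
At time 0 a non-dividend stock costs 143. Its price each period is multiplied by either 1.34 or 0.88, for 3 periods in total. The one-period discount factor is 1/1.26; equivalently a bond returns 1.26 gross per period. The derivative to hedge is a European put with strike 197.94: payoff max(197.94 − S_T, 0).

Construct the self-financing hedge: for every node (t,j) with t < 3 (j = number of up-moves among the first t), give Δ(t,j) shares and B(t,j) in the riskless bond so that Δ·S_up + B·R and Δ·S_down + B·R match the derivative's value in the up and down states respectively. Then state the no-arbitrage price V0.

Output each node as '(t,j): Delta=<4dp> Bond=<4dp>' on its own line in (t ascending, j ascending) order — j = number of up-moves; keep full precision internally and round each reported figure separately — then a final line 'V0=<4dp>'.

Since d<R<u, set p* = (R−d)/(u−d) = 0.8261; price each node as the discounted p*-expectation of its children.
Terminal payoffs: V(3,0)=100.4895, V(3,1)=49.5495, V(3,2)=0.0000, V(3,3)=0.0000
Node (2,0) S=110.7392: V=(p*·49.5495+(1−p*)·100.4895)/1.26=46.3560; Δ=(49.5495−100.4895)/(148.3905−97.4505)=-1.0000; B=V−Δ·S=157.0952
Node (2,1) S=168.6256: V=(p*·0.0000+(1−p*)·49.5495)/1.26=6.8391; Δ=(0.0000−49.5495)/(225.9583−148.3905)=-0.6388; B=V−Δ·S=114.5554
Node (2,2) S=256.7708: V=(p*·0.0000+(1−p*)·0.0000)/1.26=0.0000; Δ=(0.0000−0.0000)/(344.0729−225.9583)=0.0000; B=V−Δ·S=0.0000
Node (1,0) S=125.8400: V=(p*·6.8391+(1−p*)·46.3560)/1.26=10.8822; Δ=(6.8391−46.3560)/(168.6256−110.7392)=-0.6827; B=V−Δ·S=96.7886
Node (1,1) S=191.6200: V=(p*·0.0000+(1−p*)·6.8391)/1.26=0.9440; Δ=(0.0000−6.8391)/(256.7708−168.6256)=-0.0776; B=V−Δ·S=15.8116
Node (0,0) S=143.0000: V=(p*·0.9440+(1−p*)·10.8822)/1.26=2.1209; Δ=(0.9440−10.8822)/(191.6200−125.8400)=-0.1511; B=V−Δ·S=23.7259
The time-0 hedge costs 2.1209, which is the no-arbitrage price.

(0,0): Delta=-0.1511 Bond=23.7259
(1,0): Delta=-0.6827 Bond=96.7886
(1,1): Delta=-0.0776 Bond=15.8116
(2,0): Delta=-1.0000 Bond=157.0952
(2,1): Delta=-0.6388 Bond=114.5554
(2,2): Delta=0.0000 Bond=0.0000
V0=2.1209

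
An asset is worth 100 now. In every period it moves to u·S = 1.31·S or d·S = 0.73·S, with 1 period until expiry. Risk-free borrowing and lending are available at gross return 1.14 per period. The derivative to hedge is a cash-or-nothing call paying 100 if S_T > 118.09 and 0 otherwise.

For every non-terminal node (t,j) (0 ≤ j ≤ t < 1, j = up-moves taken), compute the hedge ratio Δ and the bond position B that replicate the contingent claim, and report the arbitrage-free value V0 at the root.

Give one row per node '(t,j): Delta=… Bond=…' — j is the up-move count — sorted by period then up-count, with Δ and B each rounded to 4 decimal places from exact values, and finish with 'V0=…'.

Risk-neutral probability p* = (R−d)/(u−d) = (1.14−0.73)/(1.31−0.73) = 0.7069.
Terminal payoffs: V(1,0)=0.0000, V(1,1)=100.0000
Node (0,0) S=100.0000: V=(p*·100.0000+(1−p*)·0.0000)/1.14=62.0085; Δ=(100.0000−0.0000)/(131.0000−73.0000)=1.7241; B=V−Δ·S=-110.4053
Root portfolio cost Δ·100+B reproduces V0=62.0085.

(0,0): Delta=1.7241 Bond=-110.4053
V0=62.0085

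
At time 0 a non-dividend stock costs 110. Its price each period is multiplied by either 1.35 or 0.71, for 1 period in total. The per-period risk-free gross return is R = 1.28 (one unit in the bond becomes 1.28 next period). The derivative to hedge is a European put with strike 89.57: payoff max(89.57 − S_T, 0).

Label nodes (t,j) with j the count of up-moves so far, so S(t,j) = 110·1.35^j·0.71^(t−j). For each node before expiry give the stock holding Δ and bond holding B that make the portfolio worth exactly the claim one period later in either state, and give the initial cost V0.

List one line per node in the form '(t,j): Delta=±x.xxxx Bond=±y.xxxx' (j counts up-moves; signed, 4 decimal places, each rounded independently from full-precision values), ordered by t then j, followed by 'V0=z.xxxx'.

(0,0): Delta=-0.1629 Bond=18.9020
V0=0.9801

The replicating-portfolio and risk-neutral prices coincide; use p* = (1.28−0.71)/(1.35−0.71) = 0.8906 for the latter.
At expiry t=1: V(1,0)=11.4700, V(1,1)=0.0000
Node (0,0) S=110.0000: V=(p*·0.0000+(1−p*)·11.4700)/1.28=0.9801; Δ=(0.0000−11.4700)/(148.5000−78.1000)=-0.1629; B=V−Δ·S=18.9020
Each (Δ,B) replicates both successor values, so the strategy is self-financing and V0 is arbitrage-free.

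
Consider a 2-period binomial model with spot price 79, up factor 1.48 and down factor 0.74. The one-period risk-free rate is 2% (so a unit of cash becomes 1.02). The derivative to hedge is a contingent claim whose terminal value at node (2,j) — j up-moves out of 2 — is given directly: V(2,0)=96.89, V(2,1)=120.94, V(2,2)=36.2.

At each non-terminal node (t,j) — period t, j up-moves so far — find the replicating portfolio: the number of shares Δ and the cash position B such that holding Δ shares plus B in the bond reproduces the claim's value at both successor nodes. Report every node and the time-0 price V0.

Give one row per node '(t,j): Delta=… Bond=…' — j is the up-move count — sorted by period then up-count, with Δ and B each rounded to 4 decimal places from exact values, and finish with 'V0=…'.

Under the risk-neutral measure, an up-move has probability p* = (R−d)/(u−d) = 0.3784 and values discount at R = 1.02.
Terminal payoffs: V(2,0)=96.8900, V(2,1)=120.9400, V(2,2)=36.2000
  t=1,j=0: stock 58.4600 → up 86.5208 (V=120.9400), down 43.2604 (V=96.8900). Price 103.9118; hedge Δ=0.5559, bond B=71.4118.
  t=1,j=1: stock 116.9200 → up 173.0416 (V=36.2000), down 86.5208 (V=120.9400). Price 87.1335; hedge Δ=-0.9794, bond B=201.6471.
  t=0,j=0: stock 79.0000 → up 116.9200 (V=87.1335), down 58.4600 (V=103.9118). Price 95.6502; hedge Δ=-0.2870, bond B=118.3235.
The time-0 hedge costs 95.6502, which is the no-arbitrage price.

(0,0): Delta=-0.2870 Bond=118.3235
(1,0): Delta=0.5559 Bond=71.4118
(1,1): Delta=-0.9794 Bond=201.6471
V0=95.6502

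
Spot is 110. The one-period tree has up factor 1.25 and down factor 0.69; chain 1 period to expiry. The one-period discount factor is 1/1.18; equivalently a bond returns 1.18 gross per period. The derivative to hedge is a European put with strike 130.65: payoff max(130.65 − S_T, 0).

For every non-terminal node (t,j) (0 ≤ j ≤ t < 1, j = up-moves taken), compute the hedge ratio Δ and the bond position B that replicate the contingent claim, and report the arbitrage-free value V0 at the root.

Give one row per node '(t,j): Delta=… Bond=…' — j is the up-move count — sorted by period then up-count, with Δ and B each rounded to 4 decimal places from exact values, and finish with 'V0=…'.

Under the risk-neutral measure, an up-move has probability p* = (R−d)/(u−d) = 0.8750 and values discount at R = 1.18.
At expiry t=1: V(1,0)=54.7500, V(1,1)=0.0000
  t=0,j=0: stock 110.0000 → up 137.5000 (V=0.0000), down 75.9000 (V=54.7500). Price 5.7998; hedge Δ=-0.8888, bond B=103.5676.
Each (Δ,B) replicates both successor values, so the strategy is self-financing and V0 is arbitrage-free.

(0,0): Delta=-0.8888 Bond=103.5676
V0=5.7998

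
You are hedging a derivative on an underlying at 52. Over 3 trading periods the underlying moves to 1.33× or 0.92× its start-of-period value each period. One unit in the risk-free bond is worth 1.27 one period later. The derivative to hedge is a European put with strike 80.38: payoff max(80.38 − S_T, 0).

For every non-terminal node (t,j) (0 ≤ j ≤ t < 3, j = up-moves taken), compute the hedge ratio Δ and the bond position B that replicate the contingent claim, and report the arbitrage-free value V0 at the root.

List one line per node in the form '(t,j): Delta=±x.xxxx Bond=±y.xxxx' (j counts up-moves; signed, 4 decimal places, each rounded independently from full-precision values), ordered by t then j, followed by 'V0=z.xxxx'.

(0,0): Delta=-0.1699 Bond=9.4831
(1,0): Delta=-0.8546 Bond=44.7952
(1,1): Delta=-0.0888 Bond=6.4289
(2,0): Delta=-1.0000 Bond=63.2913
(2,1): Delta=-0.8373 Bond=55.7925
(2,2): Delta=0.0000 Bond=0.0000
V0=0.6459

Risk-neutral probability p* = (R−d)/(u−d) = (1.27−0.92)/(1.33−0.92) = 0.8537.
Payoff layer (t=3): V(3,0)=39.8882, V(3,1)=21.8430, V(3,2)=0.0000, V(3,3)=0.0000
  t=2,j=0: stock 44.0128 → up 58.5370 (V=21.8430), down 40.4918 (V=39.8882). Price 19.2785; hedge Δ=-1.0000, bond B=63.2913.
  t=2,j=1: stock 63.6272 → up 84.6242 (V=0.0000), down 58.5370 (V=21.8430). Price 2.5170; hedge Δ=-0.8373, bond B=55.7925.
  t=2,j=2: stock 91.9828 → up 122.3371 (V=0.0000), down 84.6242 (V=0.0000). Price 0.0000; hedge Δ=0.0000, bond B=0.0000.
  t=1,j=0: stock 47.8400 → up 63.6272 (V=2.5170), down 44.0128 (V=19.2785). Price 3.9133; hedge Δ=-0.8546, bond B=44.7952.
  t=1,j=1: stock 69.1600 → up 91.9828 (V=0.0000), down 63.6272 (V=2.5170). Price 0.2900; hedge Δ=-0.0888, bond B=6.4289.
  t=0,j=0: stock 52.0000 → up 69.1600 (V=0.2900), down 47.8400 (V=3.9133). Price 0.6459; hedge Δ=-0.1699, bond B=9.4831.
Check: Δ(0,0)·S0 + B(0,0) = 0.6459 = V0.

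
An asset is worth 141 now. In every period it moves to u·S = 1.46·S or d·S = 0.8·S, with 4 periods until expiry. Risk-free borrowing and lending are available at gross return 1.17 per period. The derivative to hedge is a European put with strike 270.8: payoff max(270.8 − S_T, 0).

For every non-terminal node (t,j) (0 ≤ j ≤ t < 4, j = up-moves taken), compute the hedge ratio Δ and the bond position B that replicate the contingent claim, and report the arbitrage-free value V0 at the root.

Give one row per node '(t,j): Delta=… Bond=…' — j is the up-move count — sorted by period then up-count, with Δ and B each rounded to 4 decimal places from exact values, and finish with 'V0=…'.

(0,0): Delta=-0.4346 Bond=97.5466
(1,0): Delta=-0.7525 Bond=149.9923
(1,1): Delta=-0.2981 Bond=86.0208
(2,0): Delta=-1.0000 Bond=197.8231
(2,1): Delta=-0.6462 Bond=157.9875
(2,2): Delta=-0.1485 Bond=55.6998
(3,0): Delta=-1.0000 Bond=231.4530
(3,1): Delta=-1.0000 Bond=231.4530
(3,2): Delta=-0.4943 Bond=148.3150
(3,3): Delta=0.0000 Bond=0.0000
V0=36.2690

Under the risk-neutral measure, an up-move has probability p* = (R−d)/(u−d) = 0.5606 and values discount at R = 1.17.
Terminal payoffs: V(4,0)=213.0464, V(4,1)=165.3997, V(4,2)=78.4444, V(4,3)=0.0000, V(4,4)=0.0000
(3,0): S=72.1920. Δ = (V_up−V_dn)/(S_up−S_dn) = (165.3997−213.0464)/(105.4003−57.7536) = -1.0000. V = [p*·165.3997 + (1−p*)·213.0464]/1.17 = 159.2610. B = V − Δ·S = 231.4530.
(3,1): S=131.7504. Δ = (V_up−V_dn)/(S_up−S_dn) = (78.4444−165.3997)/(192.3556−105.4003) = -1.0000. V = [p*·78.4444 + (1−p*)·165.3997]/1.17 = 99.7026. B = V − Δ·S = 231.4530.
(3,2): S=240.4445. Δ = (V_up−V_dn)/(S_up−S_dn) = (0.0000−78.4444)/(351.0489−192.3556) = -0.4943. V = [p*·0.0000 + (1−p*)·78.4444]/1.17 = 29.4598. B = V − Δ·S = 148.3150.
(3,3): S=438.8112. Δ = (V_up−V_dn)/(S_up−S_dn) = (0.0000−0.0000)/(640.6643−351.0489) = 0.0000. V = [p*·0.0000 + (1−p*)·0.0000]/1.17 = 0.0000. B = V − Δ·S = 0.0000.
(2,0): S=90.2400. Δ = (V_up−V_dn)/(S_up−S_dn) = (99.7026−159.2610)/(131.7504−72.1920) = -1.0000. V = [p*·99.7026 + (1−p*)·159.2610]/1.17 = 107.5831. B = V − Δ·S = 197.8231.
(2,1): S=164.6880. Δ = (V_up−V_dn)/(S_up−S_dn) = (29.4598−99.7026)/(240.4445−131.7504) = -0.6462. V = [p*·29.4598 + (1−p*)·99.7026]/1.17 = 51.5590. B = V − Δ·S = 157.9875.
(2,2): S=300.5556. Δ = (V_up−V_dn)/(S_up−S_dn) = (0.0000−29.4598)/(438.8112−240.4445) = -0.1485. V = [p*·0.0000 + (1−p*)·29.4598]/1.17 = 11.0637. B = V − Δ·S = 55.6998.
(1,0): S=112.8000. Δ = (V_up−V_dn)/(S_up−S_dn) = (51.5590−107.5831)/(164.6880−90.2400) = -0.7525. V = [p*·51.5590 + (1−p*)·107.5831]/1.17 = 65.1074. B = V − Δ·S = 149.9923.
(1,1): S=205.8600. Δ = (V_up−V_dn)/(S_up−S_dn) = (11.0637−51.5590)/(300.5556−164.6880) = -0.2981. V = [p*·11.0637 + (1−p*)·51.5590]/1.17 = 24.6642. B = V − Δ·S = 86.0208.
(0,0): S=141.0000. Δ = (V_up−V_dn)/(S_up−S_dn) = (24.6642−65.1074)/(205.8600−112.8000) = -0.4346. V = [p*·24.6642 + (1−p*)·65.1074]/1.17 = 36.2690. B = V − Δ·S = 97.5466.
The time-0 hedge costs 36.2690, which is the no-arbitrage price.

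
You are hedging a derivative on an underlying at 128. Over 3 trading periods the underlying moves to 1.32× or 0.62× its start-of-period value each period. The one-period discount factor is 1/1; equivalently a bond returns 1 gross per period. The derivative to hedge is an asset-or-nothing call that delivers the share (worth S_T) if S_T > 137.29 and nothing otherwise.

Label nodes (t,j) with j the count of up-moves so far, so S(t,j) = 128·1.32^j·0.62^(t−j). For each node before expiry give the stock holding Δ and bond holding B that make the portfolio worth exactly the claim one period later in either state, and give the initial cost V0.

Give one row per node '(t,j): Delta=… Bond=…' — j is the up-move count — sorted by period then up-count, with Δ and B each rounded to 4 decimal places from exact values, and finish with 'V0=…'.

(0,0): Delta=1.2794 Bond=-60.7870
(1,0): Delta=1.3512 Bond=-66.4858
(1,1): Delta=1.2510 Bond=-55.9880
(2,0): Delta=0.0000 Bond=0.0000
(2,1): Delta=1.8857 Bond=-122.4738
(2,2): Delta=1.0000 Bond=0.0000
V0=102.9813

Since d<R<u, set p* = (R−d)/(u−d) = 0.5429; price each node as the discounted p*-expectation of its children.
At expiry t=3: V(3,0)=0.0000, V(3,1)=0.0000, V(3,2)=138.2769, V(3,3)=294.3959
(2,0): S=49.2032. Δ = (V_up−V_dn)/(S_up−S_dn) = (0.0000−0.0000)/(64.9482−30.5060) = 0.0000. V = [p*·0.0000 + (1−p*)·0.0000]/1 = 0.0000. B = V − Δ·S = 0.0000.
(2,1): S=104.7552. Δ = (V_up−V_dn)/(S_up−S_dn) = (138.2769−0.0000)/(138.2769−64.9482) = 1.8857. V = [p*·138.2769 + (1−p*)·0.0000]/1 = 75.0646. B = V − Δ·S = -122.4738.
(2,2): S=223.0272. Δ = (V_up−V_dn)/(S_up−S_dn) = (294.3959−138.2769)/(294.3959−138.2769) = 1.0000. V = [p*·294.3959 + (1−p*)·138.2769]/1 = 223.0272. B = V − Δ·S = 0.0000.
(1,0): S=79.3600. Δ = (V_up−V_dn)/(S_up−S_dn) = (75.0646−0.0000)/(104.7552−49.2032) = 1.3512. V = [p*·75.0646 + (1−p*)·0.0000]/1 = 40.7493. B = V − Δ·S = -66.4858.
(1,1): S=168.9600. Δ = (V_up−V_dn)/(S_up−S_dn) = (223.0272−75.0646)/(223.0272−104.7552) = 1.2510. V = [p*·223.0272 + (1−p*)·75.0646]/1 = 155.3871. B = V − Δ·S = -55.9880.
(0,0): S=128.0000. Δ = (V_up−V_dn)/(S_up−S_dn) = (155.3871−40.7493)/(168.9600−79.3600) = 1.2794. V = [p*·155.3871 + (1−p*)·40.7493]/1 = 102.9813. B = V − Δ·S = -60.7870.
Root portfolio cost Δ·128+B reproduces V0=102.9813.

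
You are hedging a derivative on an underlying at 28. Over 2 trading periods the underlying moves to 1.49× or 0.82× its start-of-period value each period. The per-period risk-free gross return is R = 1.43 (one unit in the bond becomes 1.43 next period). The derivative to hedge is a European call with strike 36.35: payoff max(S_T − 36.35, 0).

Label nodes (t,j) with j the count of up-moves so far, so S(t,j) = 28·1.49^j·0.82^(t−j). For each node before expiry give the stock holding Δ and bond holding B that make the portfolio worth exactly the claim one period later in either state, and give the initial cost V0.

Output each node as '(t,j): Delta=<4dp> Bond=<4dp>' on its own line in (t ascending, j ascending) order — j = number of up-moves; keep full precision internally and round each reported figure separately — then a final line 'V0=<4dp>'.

(0,0): Delta=0.8760 Bond=-14.0656
(1,0): Delta=0.0000 Bond=0.0000
(1,1): Delta=0.9235 Bond=-22.0922
V0=10.4634

No-arbitrage ⇒ martingale measure with p* = (R−d)/(u−d) = 0.9104.
Terminal payoffs: V(2,0)=0.0000, V(2,1)=0.0000, V(2,2)=25.8128
Node (1,0) S=22.9600: V=(p*·0.0000+(1−p*)·0.0000)/1.43=0.0000; Δ=(0.0000−0.0000)/(34.2104−18.8272)=0.0000; B=V−Δ·S=0.0000
Node (1,1) S=41.7200: V=(p*·25.8128+(1−p*)·0.0000)/1.43=16.4344; Δ=(25.8128−0.0000)/(62.1628−34.2104)=0.9235; B=V−Δ·S=-22.0922
Node (0,0) S=28.0000: V=(p*·16.4344+(1−p*)·0.0000)/1.43=10.4634; Δ=(16.4344−0.0000)/(41.7200−22.9600)=0.8760; B=V−Δ·S=-14.0656
Root portfolio cost Δ·28+B reproduces V0=10.4634.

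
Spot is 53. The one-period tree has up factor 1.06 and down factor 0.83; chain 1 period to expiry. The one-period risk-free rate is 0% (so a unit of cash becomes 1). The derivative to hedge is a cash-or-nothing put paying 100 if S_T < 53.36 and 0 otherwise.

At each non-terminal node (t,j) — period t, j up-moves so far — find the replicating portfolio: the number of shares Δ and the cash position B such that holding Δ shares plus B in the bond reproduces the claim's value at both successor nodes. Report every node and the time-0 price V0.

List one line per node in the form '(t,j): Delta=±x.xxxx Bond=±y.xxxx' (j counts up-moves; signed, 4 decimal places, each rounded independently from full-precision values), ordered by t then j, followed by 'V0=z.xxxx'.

(0,0): Delta=-8.2034 Bond=460.8696
V0=26.0870

Under the risk-neutral measure, an up-move has probability p* = (R−d)/(u−d) = 0.7391 and values discount at R = 1.
Terminal values V(1,·): V(1,0)=100.0000, V(1,1)=0.0000
(0,0): S=53.0000. Δ = (V_up−V_dn)/(S_up−S_dn) = (0.0000−100.0000)/(56.1800−43.9900) = -8.2034. V = [p*·0.0000 + (1−p*)·100.0000]/1 = 26.0870. B = V − Δ·S = 460.8696.
Root portfolio cost Δ·53+B reproduces V0=26.0870.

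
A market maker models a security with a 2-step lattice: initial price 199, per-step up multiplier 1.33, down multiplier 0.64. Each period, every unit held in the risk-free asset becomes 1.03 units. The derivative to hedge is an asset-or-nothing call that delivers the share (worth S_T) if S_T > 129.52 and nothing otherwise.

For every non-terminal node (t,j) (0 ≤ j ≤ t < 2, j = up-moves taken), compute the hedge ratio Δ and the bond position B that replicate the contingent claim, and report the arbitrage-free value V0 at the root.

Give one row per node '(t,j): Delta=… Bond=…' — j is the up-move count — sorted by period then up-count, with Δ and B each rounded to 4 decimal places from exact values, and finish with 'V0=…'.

No-arbitrage ⇒ martingale measure with p* = (R−d)/(u−d) = 0.5652.
Payoff layer (t=2): V(2,0)=0.0000, V(2,1)=169.3888, V(2,2)=352.0111
Node (1,0) S=127.3600: V=(p*·169.3888+(1−p*)·0.0000)/1.03=92.9529; Δ=(169.3888−0.0000)/(169.3888−81.5104)=1.9275; B=V−Δ·S=-152.5381
Node (1,1) S=264.6700: V=(p*·352.0111+(1−p*)·169.3888)/1.03=264.6700; Δ=(352.0111−169.3888)/(352.0111−169.3888)=1.0000; B=V−Δ·S=0.0000
Node (0,0) S=199.0000: V=(p*·264.6700+(1−p*)·92.9529)/1.03=184.4761; Δ=(264.6700−92.9529)/(264.6700−127.3600)=1.2506; B=V−Δ·S=-64.3892
The time-0 hedge costs 184.4761, which is the no-arbitrage price.

(0,0): Delta=1.2506 Bond=-64.3892
(1,0): Delta=1.9275 Bond=-152.5381
(1,1): Delta=1.0000 Bond=0.0000
V0=184.4761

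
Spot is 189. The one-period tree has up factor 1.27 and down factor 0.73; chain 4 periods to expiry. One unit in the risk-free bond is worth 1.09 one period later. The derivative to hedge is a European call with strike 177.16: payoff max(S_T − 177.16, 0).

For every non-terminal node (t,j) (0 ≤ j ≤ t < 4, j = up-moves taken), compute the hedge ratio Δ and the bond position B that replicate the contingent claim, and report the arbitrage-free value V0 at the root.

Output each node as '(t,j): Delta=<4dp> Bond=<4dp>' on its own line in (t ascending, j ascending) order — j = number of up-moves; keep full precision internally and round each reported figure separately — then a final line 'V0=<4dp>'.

(0,0): Delta=0.8233 Bond=-82.0724
(1,0): Delta=0.5295 Bond=-48.9256
(1,1): Delta=0.9077 Bond=-109.7256
(2,0): Delta=0.0000 Bond=0.0000
(2,1): Delta=0.6817 Bond=-79.9933
(2,2): Delta=0.9727 Bond=-139.4047
(3,0): Delta=0.0000 Bond=0.0000
(3,1): Delta=0.0000 Bond=0.0000
(3,2): Delta=0.8776 Bond=-130.7891
(3,3): Delta=1.0000 Bond=-162.5321
V0=73.5257

Since d<R<u, set p* = (R−d)/(u−d) = 0.6667; price each node as the discounted p*-expectation of its children.
Payoff layer (t=4): V(4,0)=0.0000, V(4,1)=0.0000, V(4,2)=0.0000, V(4,3)=105.4554, V(4,4)=314.5134
(3,0): S=73.5242. Δ = (V_up−V_dn)/(S_up−S_dn) = (0.0000−0.0000)/(93.3758−53.6727) = 0.0000. V = [p*·0.0000 + (1−p*)·0.0000]/1.09 = 0.0000. B = V − Δ·S = 0.0000.
(3,1): S=127.9120. Δ = (V_up−V_dn)/(S_up−S_dn) = (0.0000−0.0000)/(162.4482−93.3758) = 0.0000. V = [p*·0.0000 + (1−p*)·0.0000]/1.09 = 0.0000. B = V − Δ·S = 0.0000.
(3,2): S=222.5318. Δ = (V_up−V_dn)/(S_up−S_dn) = (105.4554−0.0000)/(282.6154−162.4482) = 0.8776. V = [p*·105.4554 + (1−p*)·0.0000]/1.09 = 64.4987. B = V − Δ·S = -130.7891.
(3,3): S=387.1444. Δ = (V_up−V_dn)/(S_up−S_dn) = (314.5134−105.4554)/(491.6734−282.6154) = 1.0000. V = [p*·314.5134 + (1−p*)·105.4554]/1.09 = 224.6123. B = V − Δ·S = -162.5321.
(2,0): S=100.7181. Δ = (V_up−V_dn)/(S_up−S_dn) = (0.0000−0.0000)/(127.9120−73.5242) = 0.0000. V = [p*·0.0000 + (1−p*)·0.0000]/1.09 = 0.0000. B = V − Δ·S = 0.0000.
(2,1): S=175.2219. Δ = (V_up−V_dn)/(S_up−S_dn) = (64.4987−0.0000)/(222.5318−127.9120) = 0.6817. V = [p*·64.4987 + (1−p*)·0.0000]/1.09 = 39.4488. B = V − Δ·S = -79.9933.
(2,2): S=304.8381. Δ = (V_up−V_dn)/(S_up−S_dn) = (224.6123−64.4987)/(387.1444−222.5318) = 0.9727. V = [p*·224.6123 + (1−p*)·64.4987]/1.09 = 157.1019. B = V − Δ·S = -139.4047.
(1,0): S=137.9700. Δ = (V_up−V_dn)/(S_up−S_dn) = (39.4488−0.0000)/(175.2219−100.7181) = 0.5295. V = [p*·39.4488 + (1−p*)·0.0000]/1.09 = 24.1277. B = V − Δ·S = -48.9256.
(1,1): S=240.0300. Δ = (V_up−V_dn)/(S_up−S_dn) = (157.1019−39.4488)/(304.8381−175.2219) = 0.9077. V = [p*·157.1019 + (1−p*)·39.4488]/1.09 = 108.1506. B = V − Δ·S = -109.7256.
(0,0): S=189.0000. Δ = (V_up−V_dn)/(S_up−S_dn) = (108.1506−24.1277)/(240.0300−137.9700) = 0.8233. V = [p*·108.1506 + (1−p*)·24.1277]/1.09 = 73.5257. B = V − Δ·S = -82.0724.
Each (Δ,B) replicates both successor values, so the strategy is self-financing and V0 is arbitrage-free.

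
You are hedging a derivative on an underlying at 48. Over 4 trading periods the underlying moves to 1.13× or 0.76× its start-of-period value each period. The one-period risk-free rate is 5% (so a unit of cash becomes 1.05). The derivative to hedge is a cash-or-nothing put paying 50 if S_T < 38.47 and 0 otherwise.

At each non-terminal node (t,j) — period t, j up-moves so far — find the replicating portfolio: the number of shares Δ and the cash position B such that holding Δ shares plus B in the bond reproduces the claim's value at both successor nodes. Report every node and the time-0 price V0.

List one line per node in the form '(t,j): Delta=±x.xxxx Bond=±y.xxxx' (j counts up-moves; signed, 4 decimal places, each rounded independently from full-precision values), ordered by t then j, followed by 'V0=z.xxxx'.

No-arbitrage ⇒ martingale measure with p* = (R−d)/(u−d) = 0.7838.
Terminal payoffs: V(4,0)=50.0000, V(4,1)=50.0000, V(4,2)=50.0000, V(4,3)=0.0000, V(4,4)=0.0000
  t=3,j=0: stock 21.0708 → up 23.8101 (V=50.0000), down 16.0138 (V=50.0000). Price 47.6190; hedge Δ=0.0000, bond B=47.6190.
  t=3,j=1: stock 31.3290 → up 35.4018 (V=50.0000), down 23.8101 (V=50.0000). Price 47.6190; hedge Δ=0.0000, bond B=47.6190.
  t=3,j=2: stock 46.5813 → up 52.6369 (V=0.0000), down 35.4018 (V=50.0000). Price 10.2960; hedge Δ=-2.9011, bond B=145.4311.
  t=3,j=3: stock 69.2591 → up 78.2627 (V=0.0000), down 52.6369 (V=0.0000). Price 0.0000; hedge Δ=0.0000, bond B=0.0000.
  t=2,j=0: stock 27.7248 → up 31.3290 (V=47.6190), down 21.0708 (V=47.6190). Price 45.3515; hedge Δ=0.0000, bond B=45.3515.
  t=2,j=1: stock 41.2224 → up 46.5813 (V=10.2960), down 31.3290 (V=47.6190). Price 17.4913; hedge Δ=-2.4470, bond B=118.3644.
  t=2,j=2: stock 61.2912 → up 69.2591 (V=0.0000), down 46.5813 (V=10.2960). Price 2.1202; hedge Δ=-0.4540, bond B=29.9472.
  t=1,j=0: stock 36.4800 → up 41.2224 (V=17.4913), down 27.7248 (V=45.3515). Price 22.3953; hedge Δ=-2.0641, bond B=97.6931.
  t=1,j=1: stock 54.2400 → up 61.2912 (V=2.1202), down 41.2224 (V=17.4913). Price 5.1844; hedge Δ=-0.7659, bond B=46.7280.
  t=0,j=0: stock 48.0000 → up 54.2400 (V=5.1844), down 36.4800 (V=22.3953). Price 8.4816; hedge Δ=-0.9691, bond B=54.9976.
Check: Δ(0,0)·S0 + B(0,0) = 8.4816 = V0.

(0,0): Delta=-0.9691 Bond=54.9976
(1,0): Delta=-2.0641 Bond=97.6931
(1,1): Delta=-0.7659 Bond=46.7280
(2,0): Delta=0.0000 Bond=45.3515
(2,1): Delta=-2.4470 Bond=118.3644
(2,2): Delta=-0.4540 Bond=29.9472
(3,0): Delta=0.0000 Bond=47.6190
(3,1): Delta=0.0000 Bond=47.6190
(3,2): Delta=-2.9011 Bond=145.4311
(3,3): Delta=0.0000 Bond=0.0000
V0=8.4816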